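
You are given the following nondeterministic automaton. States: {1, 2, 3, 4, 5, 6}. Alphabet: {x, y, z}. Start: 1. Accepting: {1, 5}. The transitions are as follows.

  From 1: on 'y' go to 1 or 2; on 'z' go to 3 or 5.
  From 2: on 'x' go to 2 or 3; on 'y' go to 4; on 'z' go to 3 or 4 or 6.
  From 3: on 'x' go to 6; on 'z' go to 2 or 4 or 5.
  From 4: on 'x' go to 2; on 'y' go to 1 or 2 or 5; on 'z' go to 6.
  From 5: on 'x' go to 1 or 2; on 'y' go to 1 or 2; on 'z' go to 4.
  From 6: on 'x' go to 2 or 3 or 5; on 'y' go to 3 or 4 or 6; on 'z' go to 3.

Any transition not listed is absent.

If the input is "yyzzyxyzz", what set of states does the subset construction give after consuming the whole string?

Start in {1}.
Read 'y': 1→{1, 2}; now {1, 2}.
Read 'y': 1→{1, 2}, 2→{4}; now {1, 2, 4}.
Read 'z': 1→{3, 5}, 2→{3, 4, 6}, 4→{6}; now {3, 4, 5, 6}.
Read 'z': 3→{2, 4, 5}, 4→{6}, 5→{4}, 6→{3}; now {2, 3, 4, 5, 6}.
Read 'y': 2→{4}, 3→∅, 4→{1, 2, 5}, 5→{1, 2}, 6→{3, 4, 6}; now {1, 2, 3, 4, 5, 6}.
Read 'x': 1→∅, 2→{2, 3}, 3→{6}, 4→{2}, 5→{1, 2}, 6→{2, 3, 5}; now {1, 2, 3, 5, 6}.
Read 'y': 1→{1, 2}, 2→{4}, 3→∅, 5→{1, 2}, 6→{3, 4, 6}; now {1, 2, 3, 4, 6}.
Read 'z': 1→{3, 5}, 2→{3, 4, 6}, 3→{2, 4, 5}, 4→{6}, 6→{3}; now {2, 3, 4, 5, 6}.
Read 'z': 2→{3, 4, 6}, 3→{2, 4, 5}, 4→{6}, 5→{4}, 6→{3}; now {2, 3, 4, 5, 6}.

{2, 3, 4, 5, 6}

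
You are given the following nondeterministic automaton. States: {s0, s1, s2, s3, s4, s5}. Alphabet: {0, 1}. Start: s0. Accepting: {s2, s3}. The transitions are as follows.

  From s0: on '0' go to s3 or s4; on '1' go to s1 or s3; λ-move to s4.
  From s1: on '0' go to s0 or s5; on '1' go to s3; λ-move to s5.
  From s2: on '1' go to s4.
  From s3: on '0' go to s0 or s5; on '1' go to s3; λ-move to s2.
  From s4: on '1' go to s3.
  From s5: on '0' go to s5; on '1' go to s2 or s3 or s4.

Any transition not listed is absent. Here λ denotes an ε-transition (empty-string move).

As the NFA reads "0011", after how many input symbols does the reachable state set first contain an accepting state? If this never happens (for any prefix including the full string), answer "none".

Start: ε-closure({s0}) = {s0, s4}.
Read '0': s0→{s3, s4}, s4→∅; union {s3, s4}; ε-closure = {s2, s3, s4}.
None of the earlier sets intersect F, but {s2, s3, s4} does.

1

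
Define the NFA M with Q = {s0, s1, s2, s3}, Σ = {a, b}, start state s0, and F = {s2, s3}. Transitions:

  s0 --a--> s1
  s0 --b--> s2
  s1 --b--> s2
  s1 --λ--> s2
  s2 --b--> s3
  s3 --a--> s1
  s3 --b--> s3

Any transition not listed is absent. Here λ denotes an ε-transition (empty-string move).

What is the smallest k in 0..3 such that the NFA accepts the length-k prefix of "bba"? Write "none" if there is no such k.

1

Start in {s0}.
Read 'b': {s0} → {s2}.
None of the earlier sets intersect F, but {s2} does.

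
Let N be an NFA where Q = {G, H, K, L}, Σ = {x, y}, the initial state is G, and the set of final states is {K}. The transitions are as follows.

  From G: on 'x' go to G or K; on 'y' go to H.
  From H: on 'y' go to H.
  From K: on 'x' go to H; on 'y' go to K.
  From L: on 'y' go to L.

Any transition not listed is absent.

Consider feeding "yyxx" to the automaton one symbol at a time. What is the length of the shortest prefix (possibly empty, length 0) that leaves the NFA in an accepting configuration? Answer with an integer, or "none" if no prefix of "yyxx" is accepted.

Start in {G}.
Read 'y': G→{H}; now {H}.
Read 'y': H→{H}; now {H}.
Read 'x': H→∅; now ∅.
The set is empty and remains empty for the remaining 1 symbol.
No reachable set along the way intersects F.

none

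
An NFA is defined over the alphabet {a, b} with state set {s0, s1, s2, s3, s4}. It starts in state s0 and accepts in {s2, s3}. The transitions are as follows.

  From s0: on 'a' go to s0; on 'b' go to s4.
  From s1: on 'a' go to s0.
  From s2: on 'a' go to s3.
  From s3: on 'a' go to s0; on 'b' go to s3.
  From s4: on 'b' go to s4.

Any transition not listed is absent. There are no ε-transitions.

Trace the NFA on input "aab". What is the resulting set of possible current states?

{s4}

Start in {s0}.
Read 'a': s0→{s0}; now {s0}.
Read 'a': s0→{s0}; now {s0}.
Read 'b': s0→{s4}; now {s4}.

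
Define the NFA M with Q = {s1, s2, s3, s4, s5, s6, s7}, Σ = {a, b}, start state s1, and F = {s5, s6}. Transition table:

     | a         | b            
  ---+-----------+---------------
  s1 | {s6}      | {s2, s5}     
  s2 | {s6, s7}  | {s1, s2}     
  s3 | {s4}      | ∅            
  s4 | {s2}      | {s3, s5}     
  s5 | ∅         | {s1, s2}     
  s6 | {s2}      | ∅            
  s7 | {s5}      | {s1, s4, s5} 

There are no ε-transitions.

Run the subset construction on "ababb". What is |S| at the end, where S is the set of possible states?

Start in {s1}.
Read 'a': s1→{s6}; now {s6}.
Read 'b': s6→∅; now ∅.
The set is empty and remains empty for the remaining 3 symbols.
That set has 0 states.

0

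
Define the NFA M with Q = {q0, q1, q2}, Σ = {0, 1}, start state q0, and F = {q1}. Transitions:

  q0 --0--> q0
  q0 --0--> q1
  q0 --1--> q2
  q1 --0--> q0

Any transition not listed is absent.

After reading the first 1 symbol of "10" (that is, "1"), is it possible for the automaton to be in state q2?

Start in {q0}.
Read '1': {q0} → {q2}.
State q2 is in {q2}.

Yes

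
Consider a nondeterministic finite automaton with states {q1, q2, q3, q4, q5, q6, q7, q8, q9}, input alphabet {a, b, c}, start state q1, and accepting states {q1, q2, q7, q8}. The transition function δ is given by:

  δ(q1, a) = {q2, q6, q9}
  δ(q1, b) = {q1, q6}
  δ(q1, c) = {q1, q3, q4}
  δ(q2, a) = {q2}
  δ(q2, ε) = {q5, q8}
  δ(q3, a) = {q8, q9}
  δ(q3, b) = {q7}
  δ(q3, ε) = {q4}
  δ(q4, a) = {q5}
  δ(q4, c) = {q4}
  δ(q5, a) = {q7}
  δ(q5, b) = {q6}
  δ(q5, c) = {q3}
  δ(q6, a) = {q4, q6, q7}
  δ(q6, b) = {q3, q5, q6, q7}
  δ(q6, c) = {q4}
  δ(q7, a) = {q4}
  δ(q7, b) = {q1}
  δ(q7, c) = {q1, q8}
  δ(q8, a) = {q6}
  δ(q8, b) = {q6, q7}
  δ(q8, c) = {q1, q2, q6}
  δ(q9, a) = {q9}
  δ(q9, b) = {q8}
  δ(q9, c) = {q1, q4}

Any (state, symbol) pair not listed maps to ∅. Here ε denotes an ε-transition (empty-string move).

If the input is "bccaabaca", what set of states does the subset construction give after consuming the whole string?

Start in {q1}.
Read 'b': q1→{q1, q6}; now {q1, q6}.
Read 'c': q1→{q1, q3, q4}, q6→{q4}; now {q1, q3, q4}.
Read 'c': q1→{q1, q3, q4}, q3→∅, q4→{q4}; now {q1, q3, q4}.
Read 'a': q1→{q2, q6, q9}, q3→{q8, q9}, q4→{q5}; now {q2, q5, q6, q8, q9}.
Read 'a': q2→{q2}, q5→{q7}, q6→{q4, q6, q7}, q8→{q6}, q9→{q9}; union {q2, q4, q6, q7, q9}; ε-closure = {q2, q4, q5, q6, q7, q8, q9}.
Read 'b': q2→∅, q4→∅, q5→{q6}, q6→{q3, q5, q6, q7}, q7→{q1}, q8→{q6, q7}, q9→{q8}; union {q1, q3, q5, q6, q7, q8}; ε-closure = {q1, q3, q4, q5, q6, q7, q8}.
Read 'a': q1→{q2, q6, q9}, q3→{q8, q9}, q4→{q5}, q5→{q7}, q6→{q4, q6, q7}, q7→{q4}, q8→{q6}; now {q2, q4, q5, q6, q7, q8, q9}.
Read 'c': q2→∅, q4→{q4}, q5→{q3}, q6→{q4}, q7→{q1, q8}, q8→{q1, q2, q6}, q9→{q1, q4}; union {q1, q2, q3, q4, q6, q8}; ε-closure = {q1, q2, q3, q4, q5, q6, q8}.
Read 'a': q1→{q2, q6, q9}, q2→{q2}, q3→{q8, q9}, q4→{q5}, q5→{q7}, q6→{q4, q6, q7}, q8→{q6}; now {q2, q4, q5, q6, q7, q8, q9}.

{q2, q4, q5, q6, q7, q8, q9}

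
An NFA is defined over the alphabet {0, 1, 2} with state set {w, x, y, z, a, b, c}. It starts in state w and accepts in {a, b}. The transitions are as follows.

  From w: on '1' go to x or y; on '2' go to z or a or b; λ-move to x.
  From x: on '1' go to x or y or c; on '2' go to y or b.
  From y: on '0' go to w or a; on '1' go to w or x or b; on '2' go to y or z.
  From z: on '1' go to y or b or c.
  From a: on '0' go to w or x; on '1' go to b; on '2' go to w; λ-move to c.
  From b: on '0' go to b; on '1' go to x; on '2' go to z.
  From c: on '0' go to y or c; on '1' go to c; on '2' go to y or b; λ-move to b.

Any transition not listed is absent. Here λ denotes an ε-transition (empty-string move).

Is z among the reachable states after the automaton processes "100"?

No

Start: ε-closure({w}) = {w, x}.
Read '1': w→{x, y}, x→{x, y, c}; union {x, y, c}; ε-closure = {x, y, b, c}.
Read '0': x→∅, y→{w, a}, b→{b}, c→{y, c}; union {w, y, a, b, c}; ε-closure = {w, x, y, a, b, c}.
Read '0': w→∅, x→∅, y→{w, a}, a→{w, x}, b→{b}, c→{y, c}; now {w, x, y, a, b, c}.
State z is not in {w, x, y, a, b, c}.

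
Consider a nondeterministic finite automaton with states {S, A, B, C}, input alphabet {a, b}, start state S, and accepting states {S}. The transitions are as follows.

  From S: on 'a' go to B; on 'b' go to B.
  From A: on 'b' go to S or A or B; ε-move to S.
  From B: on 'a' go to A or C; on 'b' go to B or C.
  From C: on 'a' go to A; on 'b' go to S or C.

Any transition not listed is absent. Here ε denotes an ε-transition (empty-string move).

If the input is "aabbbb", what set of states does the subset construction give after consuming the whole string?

{S, A, B, C}

Start in {S}.
Read 'a': S→{B}; now {B}.
Read 'a': B→{A, C}; union {A, C}; ε-closure = {S, A, C}.
Read 'b': S→{B}, A→{S, A, B}, C→{S, C}; now {S, A, B, C}.
Read 'b': S→{B}, A→{S, A, B}, B→{B, C}, C→{S, C}; now {S, A, B, C}.
Read 'b': S→{B}, A→{S, A, B}, B→{B, C}, C→{S, C}; now {S, A, B, C}.
Read 'b': S→{B}, A→{S, A, B}, B→{B, C}, C→{S, C}; now {S, A, B, C}.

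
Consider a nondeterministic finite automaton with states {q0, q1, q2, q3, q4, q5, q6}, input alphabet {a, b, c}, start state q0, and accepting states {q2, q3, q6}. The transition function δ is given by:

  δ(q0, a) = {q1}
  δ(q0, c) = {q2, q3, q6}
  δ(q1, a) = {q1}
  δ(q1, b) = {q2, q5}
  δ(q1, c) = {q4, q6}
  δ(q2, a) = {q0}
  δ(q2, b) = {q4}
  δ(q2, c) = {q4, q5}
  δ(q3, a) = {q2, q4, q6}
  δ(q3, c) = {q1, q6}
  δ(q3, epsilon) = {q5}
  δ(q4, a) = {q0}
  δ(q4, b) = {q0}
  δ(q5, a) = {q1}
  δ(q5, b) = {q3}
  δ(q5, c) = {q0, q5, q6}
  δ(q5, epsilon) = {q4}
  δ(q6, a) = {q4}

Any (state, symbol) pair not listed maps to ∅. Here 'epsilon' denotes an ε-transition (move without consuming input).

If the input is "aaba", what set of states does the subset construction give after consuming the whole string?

Start in {q0}.
Read 'a': {q0} → {q1}.
Read 'a': {q1} → {q1}.
Read 'b': {q1} → {q2, q4, q5}.
Read 'a': {q2, q4, q5} → {q0, q1}.

{q0, q1}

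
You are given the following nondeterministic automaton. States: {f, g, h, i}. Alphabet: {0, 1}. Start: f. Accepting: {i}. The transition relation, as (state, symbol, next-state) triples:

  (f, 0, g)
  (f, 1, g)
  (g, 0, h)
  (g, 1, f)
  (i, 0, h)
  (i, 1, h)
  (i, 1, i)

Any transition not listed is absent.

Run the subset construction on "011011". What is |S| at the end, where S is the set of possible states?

Start in {f}.
Read '0': {f} → {g}.
Read '1': {g} → {f}.
Read '1': {f} → {g}.
Read '0': {g} → {h}.
Read '1': {h} → ∅.
The set is empty and remains empty for the remaining 1 symbol.
That set has 0 states.

0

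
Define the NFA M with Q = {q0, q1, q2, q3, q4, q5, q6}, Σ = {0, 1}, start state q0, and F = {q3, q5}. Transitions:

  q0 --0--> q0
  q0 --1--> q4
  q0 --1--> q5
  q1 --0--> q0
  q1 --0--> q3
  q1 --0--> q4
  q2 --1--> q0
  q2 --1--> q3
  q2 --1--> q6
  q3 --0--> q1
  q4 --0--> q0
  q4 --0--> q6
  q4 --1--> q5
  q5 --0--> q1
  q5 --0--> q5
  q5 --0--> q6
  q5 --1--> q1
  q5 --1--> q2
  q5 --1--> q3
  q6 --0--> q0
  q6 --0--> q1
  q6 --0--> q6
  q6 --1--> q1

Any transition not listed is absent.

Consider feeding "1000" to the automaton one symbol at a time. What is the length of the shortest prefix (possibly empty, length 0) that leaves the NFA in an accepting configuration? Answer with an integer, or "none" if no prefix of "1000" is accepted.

Start in {q0}.
Read '1': {q0} → {q4, q5}.
None of the earlier sets intersect F, but {q4, q5} does.

1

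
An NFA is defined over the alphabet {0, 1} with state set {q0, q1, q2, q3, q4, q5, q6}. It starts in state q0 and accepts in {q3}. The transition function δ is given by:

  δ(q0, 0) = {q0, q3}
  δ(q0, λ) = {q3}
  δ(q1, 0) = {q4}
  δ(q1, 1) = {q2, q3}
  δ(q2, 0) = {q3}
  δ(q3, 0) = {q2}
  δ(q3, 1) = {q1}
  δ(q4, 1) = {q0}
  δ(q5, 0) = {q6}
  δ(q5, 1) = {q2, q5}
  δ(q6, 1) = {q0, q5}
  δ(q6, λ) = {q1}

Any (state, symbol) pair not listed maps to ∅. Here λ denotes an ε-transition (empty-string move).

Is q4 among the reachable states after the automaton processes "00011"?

No

Start: ε-closure({q0}) = {q0, q3}.
Read '0': q0→{q0, q3}, q3→{q2}; now {q0, q2, q3}.
Read '0': q0→{q0, q3}, q2→{q3}, q3→{q2}; now {q0, q2, q3}.
Read '0': q0→{q0, q3}, q2→{q3}, q3→{q2}; now {q0, q2, q3}.
Read '1': q0→∅, q2→∅, q3→{q1}; now {q1}.
Read '1': q1→{q2, q3}; now {q2, q3}.
State q4 is not in {q2, q3}.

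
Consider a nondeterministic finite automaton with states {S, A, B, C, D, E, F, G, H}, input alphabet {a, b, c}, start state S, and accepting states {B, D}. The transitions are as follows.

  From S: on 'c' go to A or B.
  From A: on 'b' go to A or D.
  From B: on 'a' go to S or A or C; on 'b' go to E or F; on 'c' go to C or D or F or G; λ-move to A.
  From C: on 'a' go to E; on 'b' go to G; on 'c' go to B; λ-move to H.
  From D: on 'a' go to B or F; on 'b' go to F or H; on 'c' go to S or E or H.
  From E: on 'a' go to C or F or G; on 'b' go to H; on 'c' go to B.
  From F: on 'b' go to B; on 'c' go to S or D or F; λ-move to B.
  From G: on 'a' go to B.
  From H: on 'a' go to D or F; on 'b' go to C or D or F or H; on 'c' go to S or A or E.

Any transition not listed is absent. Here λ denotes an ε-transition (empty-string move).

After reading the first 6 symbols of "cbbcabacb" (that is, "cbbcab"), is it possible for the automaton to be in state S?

Start in {S}.
Read 'c': S→{A, B}; now {A, B}.
Read 'b': A→{A, D}, B→{E, F}; union {A, D, E, F}; ε-closure = {A, B, D, E, F}.
Read 'b': A→{A, D}, B→{E, F}, D→{F, H}, E→{H}, F→{B}; now {A, B, D, E, F, H}.
Read 'c': A→∅, B→{C, D, F, G}, D→{S, E, H}, E→{B}, F→{S, D, F}, H→{S, A, E}; now {S, A, B, C, D, E, F, G, H}.
Read 'a': S→∅, A→∅, B→{S, A, C}, C→{E}, D→{B, F}, E→{C, F, G}, F→∅, G→{B}, H→{D, F}; union {S, A, B, C, D, E, F, G}; ε-closure = {S, A, B, C, D, E, F, G, H}.
Read 'b': S→∅, A→{A, D}, B→{E, F}, C→{G}, D→{F, H}, E→{H}, F→{B}, G→∅, H→{C, D, F, H}; now {A, B, C, D, E, F, G, H}.
State S is not in {A, B, C, D, E, F, G, H}.

No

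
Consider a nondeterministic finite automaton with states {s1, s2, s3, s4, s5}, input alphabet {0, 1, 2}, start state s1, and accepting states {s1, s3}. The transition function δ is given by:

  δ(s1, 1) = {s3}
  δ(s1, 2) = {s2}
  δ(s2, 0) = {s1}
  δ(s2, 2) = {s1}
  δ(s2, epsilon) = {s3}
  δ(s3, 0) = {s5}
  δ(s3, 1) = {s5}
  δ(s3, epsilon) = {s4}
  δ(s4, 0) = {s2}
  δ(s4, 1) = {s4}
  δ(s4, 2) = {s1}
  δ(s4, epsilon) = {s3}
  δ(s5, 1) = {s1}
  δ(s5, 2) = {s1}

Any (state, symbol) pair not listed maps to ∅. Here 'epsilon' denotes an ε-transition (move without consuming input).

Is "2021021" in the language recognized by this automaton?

Start in {s1}.
Read '2': {s1} → {s2, s3, s4}.
Read '0': {s2, s3, s4} → {s1, s2, s3, s4, s5}.
Read '2': {s1, s2, s3, s4, s5} → {s1, s2, s3, s4}.
Read '1': {s1, s2, s3, s4} → {s3, s4, s5}.
Read '0': {s3, s4, s5} → {s2, s3, s4, s5}.
Read '2': {s2, s3, s4, s5} → {s1}.
Read '1': {s1} → {s3, s4}.
The final set {s3, s4} contains the accepting state s3.

Yes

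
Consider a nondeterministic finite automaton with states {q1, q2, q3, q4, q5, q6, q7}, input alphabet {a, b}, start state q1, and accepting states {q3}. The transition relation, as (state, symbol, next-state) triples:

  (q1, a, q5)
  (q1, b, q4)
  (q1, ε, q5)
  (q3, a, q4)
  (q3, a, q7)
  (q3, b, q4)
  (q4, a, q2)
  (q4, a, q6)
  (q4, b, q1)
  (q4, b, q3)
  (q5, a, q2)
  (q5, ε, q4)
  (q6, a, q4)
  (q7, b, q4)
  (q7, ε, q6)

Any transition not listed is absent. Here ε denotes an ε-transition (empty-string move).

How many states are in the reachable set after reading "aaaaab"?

Start: ε-closure({q1}) = {q1, q4, q5}.
Read 'a': q1→{q5}, q4→{q2, q6}, q5→{q2}; union {q2, q5, q6}; ε-closure = {q2, q4, q5, q6}.
Read 'a': q2→∅, q4→{q2, q6}, q5→{q2}, q6→{q4}; now {q2, q4, q6}.
Read 'a': q2→∅, q4→{q2, q6}, q6→{q4}; now {q2, q4, q6}.
Read 'a': q2→∅, q4→{q2, q6}, q6→{q4}; now {q2, q4, q6}.
Read 'a': q2→∅, q4→{q2, q6}, q6→{q4}; now {q2, q4, q6}.
Read 'b': q2→∅, q4→{q1, q3}, q6→∅; union {q1, q3}; ε-closure = {q1, q3, q4, q5}.
That set has 4 states.

4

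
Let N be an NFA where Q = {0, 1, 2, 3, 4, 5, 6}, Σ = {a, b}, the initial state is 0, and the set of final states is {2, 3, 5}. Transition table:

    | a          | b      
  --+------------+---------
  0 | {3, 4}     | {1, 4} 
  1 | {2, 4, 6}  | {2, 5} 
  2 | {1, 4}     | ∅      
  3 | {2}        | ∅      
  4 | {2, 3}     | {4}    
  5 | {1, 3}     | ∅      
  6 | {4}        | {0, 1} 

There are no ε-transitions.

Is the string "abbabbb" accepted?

No

Start in {0}.
Read 'a': 0→{3, 4}; now {3, 4}.
Read 'b': 3→∅, 4→{4}; now {4}.
Read 'b': 4→{4}; now {4}.
Read 'a': 4→{2, 3}; now {2, 3}.
Read 'b': 2→∅, 3→∅; now ∅.
The set is empty and remains empty for the remaining 2 symbols.
The final set ∅ contains no accepting state.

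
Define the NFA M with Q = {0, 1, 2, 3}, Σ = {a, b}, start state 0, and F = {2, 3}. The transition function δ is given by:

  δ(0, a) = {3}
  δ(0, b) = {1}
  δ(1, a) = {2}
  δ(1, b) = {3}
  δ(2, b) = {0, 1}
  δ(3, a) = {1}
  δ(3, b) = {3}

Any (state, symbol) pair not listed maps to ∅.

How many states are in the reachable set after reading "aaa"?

1

Start in {0}.
Read 'a': {0} → {3}.
Read 'a': {3} → {1}.
Read 'a': {1} → {2}.
That set has 1 state.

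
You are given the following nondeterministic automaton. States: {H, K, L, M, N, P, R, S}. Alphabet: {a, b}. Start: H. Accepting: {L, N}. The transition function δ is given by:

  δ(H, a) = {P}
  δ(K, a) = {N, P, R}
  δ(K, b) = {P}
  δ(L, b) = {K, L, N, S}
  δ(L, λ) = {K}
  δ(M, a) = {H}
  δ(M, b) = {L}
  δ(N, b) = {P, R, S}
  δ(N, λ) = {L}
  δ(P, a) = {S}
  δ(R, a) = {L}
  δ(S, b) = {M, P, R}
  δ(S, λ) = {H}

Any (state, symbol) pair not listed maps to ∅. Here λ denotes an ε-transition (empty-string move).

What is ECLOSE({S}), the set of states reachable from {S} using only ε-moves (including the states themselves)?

{H, S}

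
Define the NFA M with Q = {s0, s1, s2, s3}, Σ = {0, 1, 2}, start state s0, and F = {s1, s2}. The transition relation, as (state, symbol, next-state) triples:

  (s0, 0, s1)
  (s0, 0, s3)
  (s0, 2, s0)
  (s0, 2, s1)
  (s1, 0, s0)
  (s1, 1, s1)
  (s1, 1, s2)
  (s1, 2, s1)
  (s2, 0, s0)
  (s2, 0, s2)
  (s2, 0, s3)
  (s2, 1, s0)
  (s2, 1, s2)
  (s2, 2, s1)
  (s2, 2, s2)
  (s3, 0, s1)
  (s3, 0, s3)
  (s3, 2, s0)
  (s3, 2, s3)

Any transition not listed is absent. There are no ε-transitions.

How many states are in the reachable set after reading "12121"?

Start in {s0}.
Read '1': {s0} → ∅.
The set is empty and remains empty for the remaining 4 symbols.
That set has 0 states.

0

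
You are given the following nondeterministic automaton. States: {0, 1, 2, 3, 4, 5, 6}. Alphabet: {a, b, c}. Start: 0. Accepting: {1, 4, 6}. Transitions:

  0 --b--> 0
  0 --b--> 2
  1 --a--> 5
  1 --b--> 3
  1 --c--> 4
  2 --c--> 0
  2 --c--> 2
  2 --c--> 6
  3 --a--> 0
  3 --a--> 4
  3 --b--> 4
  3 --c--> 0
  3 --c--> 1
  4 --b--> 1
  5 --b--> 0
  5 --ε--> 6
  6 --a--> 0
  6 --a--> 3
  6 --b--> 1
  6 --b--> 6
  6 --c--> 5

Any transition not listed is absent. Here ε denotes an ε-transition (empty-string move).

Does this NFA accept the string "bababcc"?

Start in {0}.
Read 'b': 0→{0, 2}; now {0, 2}.
Read 'a': 0→∅, 2→∅; now ∅.
The set is empty and remains empty for the remaining 5 symbols.
The final set ∅ contains no accepting state.

No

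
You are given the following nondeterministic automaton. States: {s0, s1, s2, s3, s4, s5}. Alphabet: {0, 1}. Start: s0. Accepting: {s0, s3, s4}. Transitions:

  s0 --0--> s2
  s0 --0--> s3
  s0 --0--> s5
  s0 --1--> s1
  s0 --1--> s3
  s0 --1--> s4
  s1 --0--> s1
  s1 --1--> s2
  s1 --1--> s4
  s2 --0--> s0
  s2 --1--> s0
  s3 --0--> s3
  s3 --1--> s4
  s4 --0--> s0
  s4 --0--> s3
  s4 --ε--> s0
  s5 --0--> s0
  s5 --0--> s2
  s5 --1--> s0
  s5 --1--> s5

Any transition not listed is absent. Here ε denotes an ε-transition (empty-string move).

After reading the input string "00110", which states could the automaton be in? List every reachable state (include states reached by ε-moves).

Start in {s0}.
Read '0': {s0} → {s2, s3, s5}.
Read '0': {s2, s3, s5} → {s0, s2, s3}.
Read '1': {s0, s2, s3} → {s0, s1, s3, s4}.
Read '1': {s0, s1, s3, s4} → {s0, s1, s2, s3, s4}.
Read '0': {s0, s1, s2, s3, s4} → {s0, s1, s2, s3, s5}.

{s0, s1, s2, s3, s5}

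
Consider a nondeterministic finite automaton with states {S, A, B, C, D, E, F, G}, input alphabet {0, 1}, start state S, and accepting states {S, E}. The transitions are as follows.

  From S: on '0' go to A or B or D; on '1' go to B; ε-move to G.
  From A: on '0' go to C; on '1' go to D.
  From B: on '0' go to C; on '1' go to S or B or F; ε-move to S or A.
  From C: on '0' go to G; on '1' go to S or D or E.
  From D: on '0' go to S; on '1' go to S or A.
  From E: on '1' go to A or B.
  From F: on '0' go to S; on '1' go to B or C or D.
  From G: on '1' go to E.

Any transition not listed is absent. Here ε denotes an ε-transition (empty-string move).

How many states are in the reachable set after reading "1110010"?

Start: ε-closure({S}) = {S, G}.
Read '1': S→{B}, G→{E}; union {B, E}; ε-closure = {S, A, B, E, G}.
Read '1': S→{B}, A→{D}, B→{S, B, F}, E→{A, B}, G→{E}; union {S, A, B, D, E, F}; ε-closure = {S, A, B, D, E, F, G}.
Read '1': S→{B}, A→{D}, B→{S, B, F}, D→{S, A}, E→{A, B}, F→{B, C, D}, G→{E}; union {S, A, B, C, D, E, F}; ε-closure = {S, A, B, C, D, E, F, G}.
Read '0': S→{A, B, D}, A→{C}, B→{C}, C→{G}, D→{S}, E→∅, F→{S}, G→∅; now {S, A, B, C, D, G}.
Read '0': S→{A, B, D}, A→{C}, B→{C}, C→{G}, D→{S}, G→∅; now {S, A, B, C, D, G}.
Read '1': S→{B}, A→{D}, B→{S, B, F}, C→{S, D, E}, D→{S, A}, G→{E}; union {S, A, B, D, E, F}; ε-closure = {S, A, B, D, E, F, G}.
Read '0': S→{A, B, D}, A→{C}, B→{C}, D→{S}, E→∅, F→{S}, G→∅; union {S, A, B, C, D}; ε-closure = {S, A, B, C, D, G}.
That set has 6 states.

6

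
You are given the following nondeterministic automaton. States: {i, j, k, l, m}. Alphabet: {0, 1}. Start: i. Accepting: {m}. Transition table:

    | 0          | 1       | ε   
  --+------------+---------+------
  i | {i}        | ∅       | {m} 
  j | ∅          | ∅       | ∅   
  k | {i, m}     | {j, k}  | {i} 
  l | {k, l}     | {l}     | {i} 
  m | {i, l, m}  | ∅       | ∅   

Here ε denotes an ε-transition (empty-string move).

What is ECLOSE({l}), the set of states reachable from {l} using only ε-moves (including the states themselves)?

{i, l, m}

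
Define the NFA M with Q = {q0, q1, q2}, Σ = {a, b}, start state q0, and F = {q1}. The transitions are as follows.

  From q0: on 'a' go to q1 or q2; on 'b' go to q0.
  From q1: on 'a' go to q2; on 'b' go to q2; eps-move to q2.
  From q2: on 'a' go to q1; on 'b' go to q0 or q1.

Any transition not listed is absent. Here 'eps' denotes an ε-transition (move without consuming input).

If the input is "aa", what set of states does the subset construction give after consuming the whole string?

{q1, q2}

Start in {q0}.
Read 'a': {q0} → {q1, q2}.
Read 'a': {q1, q2} → {q1, q2}.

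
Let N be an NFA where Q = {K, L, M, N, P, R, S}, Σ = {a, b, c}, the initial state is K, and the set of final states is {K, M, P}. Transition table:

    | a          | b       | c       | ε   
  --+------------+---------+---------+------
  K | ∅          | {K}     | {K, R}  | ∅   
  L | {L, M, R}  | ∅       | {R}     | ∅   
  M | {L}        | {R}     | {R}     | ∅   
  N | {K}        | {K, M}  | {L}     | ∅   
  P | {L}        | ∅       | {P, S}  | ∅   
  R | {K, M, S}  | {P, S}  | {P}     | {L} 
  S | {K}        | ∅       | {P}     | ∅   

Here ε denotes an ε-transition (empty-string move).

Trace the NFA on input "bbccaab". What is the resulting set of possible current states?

Start in {K}.
Read 'b': {K} → {K}.
Read 'b': {K} → {K}.
Read 'c': {K} → {K, L, R}.
Read 'c': {K, L, R} → {K, L, P, R}.
Read 'a': {K, L, P, R} → {K, L, M, R, S}.
Read 'a': {K, L, M, R, S} → {K, L, M, R, S}.
Read 'b': {K, L, M, R, S} → {K, L, P, R, S}.

{K, L, P, R, S}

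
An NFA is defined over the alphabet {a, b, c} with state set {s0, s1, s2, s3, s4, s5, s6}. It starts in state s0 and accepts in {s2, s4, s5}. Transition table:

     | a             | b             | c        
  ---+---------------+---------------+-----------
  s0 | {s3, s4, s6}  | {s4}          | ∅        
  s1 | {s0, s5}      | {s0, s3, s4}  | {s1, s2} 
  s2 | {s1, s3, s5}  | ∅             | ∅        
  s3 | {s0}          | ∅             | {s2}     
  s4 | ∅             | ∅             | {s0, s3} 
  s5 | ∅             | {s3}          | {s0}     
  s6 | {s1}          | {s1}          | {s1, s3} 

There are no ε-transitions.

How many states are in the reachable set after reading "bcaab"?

4

Start in {s0}.
Read 'b': s0→{s4}; now {s4}.
Read 'c': s4→{s0, s3}; now {s0, s3}.
Read 'a': s0→{s3, s4, s6}, s3→{s0}; now {s0, s3, s4, s6}.
Read 'a': s0→{s3, s4, s6}, s3→{s0}, s4→∅, s6→{s1}; now {s0, s1, s3, s4, s6}.
Read 'b': s0→{s4}, s1→{s0, s3, s4}, s3→∅, s4→∅, s6→{s1}; now {s0, s1, s3, s4}.
That set has 4 states.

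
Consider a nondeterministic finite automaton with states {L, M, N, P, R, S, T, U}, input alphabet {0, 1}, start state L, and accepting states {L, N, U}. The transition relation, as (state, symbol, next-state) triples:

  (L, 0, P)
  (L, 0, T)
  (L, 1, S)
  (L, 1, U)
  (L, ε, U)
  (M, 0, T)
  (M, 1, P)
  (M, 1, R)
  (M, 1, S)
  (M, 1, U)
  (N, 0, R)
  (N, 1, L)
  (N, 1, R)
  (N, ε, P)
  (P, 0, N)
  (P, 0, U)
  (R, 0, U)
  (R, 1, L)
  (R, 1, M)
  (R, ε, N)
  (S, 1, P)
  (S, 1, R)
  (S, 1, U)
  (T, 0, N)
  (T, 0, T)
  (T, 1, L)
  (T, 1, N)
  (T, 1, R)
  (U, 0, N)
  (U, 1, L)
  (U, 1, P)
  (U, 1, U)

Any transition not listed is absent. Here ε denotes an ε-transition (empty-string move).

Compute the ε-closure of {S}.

Begin with {S}.
No ε-moves leave this set, so the closure equals the set itself.

{S}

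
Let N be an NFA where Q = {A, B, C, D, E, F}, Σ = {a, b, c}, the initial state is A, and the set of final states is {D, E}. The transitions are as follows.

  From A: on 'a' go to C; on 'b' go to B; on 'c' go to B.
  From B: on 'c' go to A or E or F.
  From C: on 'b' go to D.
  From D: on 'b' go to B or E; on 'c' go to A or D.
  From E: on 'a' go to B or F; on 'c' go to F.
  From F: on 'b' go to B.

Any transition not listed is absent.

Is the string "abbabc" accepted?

Yes

Start in {A}.
Read 'a': {A} → {C}.
Read 'b': {C} → {D}.
Read 'b': {D} → {B, E}.
Read 'a': {B, E} → {B, F}.
Read 'b': {B, F} → {B}.
Read 'c': {B} → {A, E, F}.
The final set {A, E, F} contains the accepting state E.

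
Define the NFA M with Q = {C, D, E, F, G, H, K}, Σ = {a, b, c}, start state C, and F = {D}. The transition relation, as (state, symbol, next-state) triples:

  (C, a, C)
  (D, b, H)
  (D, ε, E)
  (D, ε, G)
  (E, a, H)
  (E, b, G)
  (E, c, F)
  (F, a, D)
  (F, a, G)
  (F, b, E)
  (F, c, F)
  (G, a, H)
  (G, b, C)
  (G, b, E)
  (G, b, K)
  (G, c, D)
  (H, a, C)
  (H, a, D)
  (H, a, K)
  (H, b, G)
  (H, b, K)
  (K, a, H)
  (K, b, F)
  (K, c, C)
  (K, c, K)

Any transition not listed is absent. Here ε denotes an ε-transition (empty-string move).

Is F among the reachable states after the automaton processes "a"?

No

Start in {C}.
Read 'a': C→{C}; now {C}.
State F is not in {C}.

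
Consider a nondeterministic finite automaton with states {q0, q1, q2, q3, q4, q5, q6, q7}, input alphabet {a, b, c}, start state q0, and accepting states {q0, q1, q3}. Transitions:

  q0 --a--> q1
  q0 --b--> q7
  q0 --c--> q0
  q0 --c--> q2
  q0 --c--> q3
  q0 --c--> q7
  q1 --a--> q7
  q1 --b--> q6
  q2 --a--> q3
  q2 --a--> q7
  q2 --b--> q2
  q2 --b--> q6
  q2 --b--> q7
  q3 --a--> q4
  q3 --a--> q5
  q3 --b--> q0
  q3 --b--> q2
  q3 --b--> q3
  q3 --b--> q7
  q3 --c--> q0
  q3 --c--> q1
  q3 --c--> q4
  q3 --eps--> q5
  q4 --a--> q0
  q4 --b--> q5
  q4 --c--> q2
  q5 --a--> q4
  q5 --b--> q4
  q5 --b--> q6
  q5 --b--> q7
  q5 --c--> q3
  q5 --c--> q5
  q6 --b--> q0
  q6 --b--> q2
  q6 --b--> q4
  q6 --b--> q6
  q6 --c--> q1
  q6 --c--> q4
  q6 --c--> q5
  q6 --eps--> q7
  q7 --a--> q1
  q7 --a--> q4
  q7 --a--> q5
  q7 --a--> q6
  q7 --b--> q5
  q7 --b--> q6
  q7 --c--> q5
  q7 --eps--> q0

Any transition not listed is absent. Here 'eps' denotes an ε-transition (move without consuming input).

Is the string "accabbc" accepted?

No

Start in {q0}.
Read 'a': q0→{q1}; now {q1}.
Read 'c': q1→∅; now ∅.
The set is empty and remains empty for the remaining 5 symbols.
The final set ∅ contains no accepting state.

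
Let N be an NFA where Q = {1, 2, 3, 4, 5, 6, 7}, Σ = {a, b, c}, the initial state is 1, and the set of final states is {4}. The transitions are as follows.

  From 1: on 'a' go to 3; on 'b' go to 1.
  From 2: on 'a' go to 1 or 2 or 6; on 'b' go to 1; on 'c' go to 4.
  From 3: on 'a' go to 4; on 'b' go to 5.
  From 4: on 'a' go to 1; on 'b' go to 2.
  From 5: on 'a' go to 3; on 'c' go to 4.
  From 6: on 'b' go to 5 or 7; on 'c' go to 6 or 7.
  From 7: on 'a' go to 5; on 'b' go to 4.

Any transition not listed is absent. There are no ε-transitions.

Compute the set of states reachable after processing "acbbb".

∅

Start in {1}.
Read 'a': 1→{3}; now {3}.
Read 'c': 3→∅; now ∅.
The set is empty and remains empty for the remaining 3 symbols.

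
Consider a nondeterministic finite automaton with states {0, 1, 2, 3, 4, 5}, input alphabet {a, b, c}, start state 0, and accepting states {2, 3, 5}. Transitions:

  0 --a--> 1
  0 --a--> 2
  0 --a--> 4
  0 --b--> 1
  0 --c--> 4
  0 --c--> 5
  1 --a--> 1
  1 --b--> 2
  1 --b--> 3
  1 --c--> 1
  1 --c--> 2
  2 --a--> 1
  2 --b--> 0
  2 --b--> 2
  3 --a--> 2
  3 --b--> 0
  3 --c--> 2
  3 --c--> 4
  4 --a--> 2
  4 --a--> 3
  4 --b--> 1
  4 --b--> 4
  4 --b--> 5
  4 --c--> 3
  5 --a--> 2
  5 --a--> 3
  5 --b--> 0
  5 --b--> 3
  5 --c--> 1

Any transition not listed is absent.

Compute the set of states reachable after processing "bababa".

Start in {0}.
Read 'b': {0} → {1}.
Read 'a': {1} → {1}.
Read 'b': {1} → {2, 3}.
Read 'a': {2, 3} → {1, 2}.
Read 'b': {1, 2} → {0, 2, 3}.
Read 'a': {0, 2, 3} → {1, 2, 4}.

{1, 2, 4}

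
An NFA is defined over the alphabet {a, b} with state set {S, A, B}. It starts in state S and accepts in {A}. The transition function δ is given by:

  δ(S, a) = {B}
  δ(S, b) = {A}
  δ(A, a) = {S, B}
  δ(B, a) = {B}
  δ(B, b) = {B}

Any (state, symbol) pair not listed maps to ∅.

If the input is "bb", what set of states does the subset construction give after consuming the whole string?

∅

Start in {S}.
Read 'b': {S} → {A}.
Read 'b': {A} → ∅.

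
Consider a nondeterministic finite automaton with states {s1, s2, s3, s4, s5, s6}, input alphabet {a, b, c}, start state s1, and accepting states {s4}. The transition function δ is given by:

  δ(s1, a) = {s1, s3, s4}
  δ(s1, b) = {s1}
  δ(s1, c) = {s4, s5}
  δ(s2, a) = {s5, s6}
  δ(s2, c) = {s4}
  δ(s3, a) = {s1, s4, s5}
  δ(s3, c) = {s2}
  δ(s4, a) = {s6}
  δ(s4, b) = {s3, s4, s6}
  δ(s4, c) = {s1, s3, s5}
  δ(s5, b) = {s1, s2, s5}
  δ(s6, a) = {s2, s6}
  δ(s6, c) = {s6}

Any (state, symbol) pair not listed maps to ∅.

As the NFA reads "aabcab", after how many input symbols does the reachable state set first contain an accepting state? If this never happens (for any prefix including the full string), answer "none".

Start in {s1}.
Read 'a': {s1} → {s1, s3, s4}.
None of the earlier sets intersect F, but {s1, s3, s4} does.

1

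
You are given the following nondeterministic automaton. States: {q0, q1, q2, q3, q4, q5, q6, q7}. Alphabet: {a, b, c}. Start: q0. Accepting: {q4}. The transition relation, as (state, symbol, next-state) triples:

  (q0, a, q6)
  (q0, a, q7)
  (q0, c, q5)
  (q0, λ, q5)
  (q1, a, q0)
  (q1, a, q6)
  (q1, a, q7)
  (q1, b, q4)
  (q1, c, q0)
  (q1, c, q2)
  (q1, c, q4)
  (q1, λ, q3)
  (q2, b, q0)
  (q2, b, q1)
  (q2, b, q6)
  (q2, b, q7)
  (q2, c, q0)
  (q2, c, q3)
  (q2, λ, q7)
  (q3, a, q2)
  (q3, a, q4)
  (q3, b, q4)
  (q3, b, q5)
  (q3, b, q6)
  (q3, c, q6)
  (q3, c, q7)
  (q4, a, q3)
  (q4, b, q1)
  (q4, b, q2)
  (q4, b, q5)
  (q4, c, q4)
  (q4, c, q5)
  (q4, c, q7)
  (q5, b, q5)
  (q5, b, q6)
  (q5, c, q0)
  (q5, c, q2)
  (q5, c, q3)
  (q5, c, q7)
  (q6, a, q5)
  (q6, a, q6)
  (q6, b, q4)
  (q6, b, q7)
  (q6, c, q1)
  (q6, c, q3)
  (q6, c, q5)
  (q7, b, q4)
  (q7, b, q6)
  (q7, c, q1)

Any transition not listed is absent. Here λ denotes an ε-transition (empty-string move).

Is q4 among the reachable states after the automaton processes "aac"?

No

Start: ε-closure({q0}) = {q0, q5}.
Read 'a': q0→{q6, q7}, q5→∅; now {q6, q7}.
Read 'a': q6→{q5, q6}, q7→∅; now {q5, q6}.
Read 'c': q5→{q0, q2, q3, q7}, q6→{q1, q3, q5}; now {q0, q1, q2, q3, q5, q7}.
State q4 is not in {q0, q1, q2, q3, q5, q7}.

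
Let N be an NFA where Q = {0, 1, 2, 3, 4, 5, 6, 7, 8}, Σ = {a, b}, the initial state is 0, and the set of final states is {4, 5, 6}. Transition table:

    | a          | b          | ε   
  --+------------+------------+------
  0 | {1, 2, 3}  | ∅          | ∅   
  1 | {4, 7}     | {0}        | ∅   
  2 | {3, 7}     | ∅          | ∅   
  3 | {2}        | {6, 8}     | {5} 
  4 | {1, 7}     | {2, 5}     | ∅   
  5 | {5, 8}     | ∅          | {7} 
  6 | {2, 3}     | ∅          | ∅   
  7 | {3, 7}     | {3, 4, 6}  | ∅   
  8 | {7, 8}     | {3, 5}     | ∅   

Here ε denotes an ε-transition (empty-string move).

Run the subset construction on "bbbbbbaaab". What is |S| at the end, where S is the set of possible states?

0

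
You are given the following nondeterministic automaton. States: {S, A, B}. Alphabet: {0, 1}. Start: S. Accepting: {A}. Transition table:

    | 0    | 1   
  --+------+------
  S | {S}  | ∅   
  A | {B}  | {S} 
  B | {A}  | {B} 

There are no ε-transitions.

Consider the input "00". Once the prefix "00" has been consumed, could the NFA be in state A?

Start in {S}.
Read '0': {S} → {S}.
Read '0': {S} → {S}.
State A is not in {S}.

No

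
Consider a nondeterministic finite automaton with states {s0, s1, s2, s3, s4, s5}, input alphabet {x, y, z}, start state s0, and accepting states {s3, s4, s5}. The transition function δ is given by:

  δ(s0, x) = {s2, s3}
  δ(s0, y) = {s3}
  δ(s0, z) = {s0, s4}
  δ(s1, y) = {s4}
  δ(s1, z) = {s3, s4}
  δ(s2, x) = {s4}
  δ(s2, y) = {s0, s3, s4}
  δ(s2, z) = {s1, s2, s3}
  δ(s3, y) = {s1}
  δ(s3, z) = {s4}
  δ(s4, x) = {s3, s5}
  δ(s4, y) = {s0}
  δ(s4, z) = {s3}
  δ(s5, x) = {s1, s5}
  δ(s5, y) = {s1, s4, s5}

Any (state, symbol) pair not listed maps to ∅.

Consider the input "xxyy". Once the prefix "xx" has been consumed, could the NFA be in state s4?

Yes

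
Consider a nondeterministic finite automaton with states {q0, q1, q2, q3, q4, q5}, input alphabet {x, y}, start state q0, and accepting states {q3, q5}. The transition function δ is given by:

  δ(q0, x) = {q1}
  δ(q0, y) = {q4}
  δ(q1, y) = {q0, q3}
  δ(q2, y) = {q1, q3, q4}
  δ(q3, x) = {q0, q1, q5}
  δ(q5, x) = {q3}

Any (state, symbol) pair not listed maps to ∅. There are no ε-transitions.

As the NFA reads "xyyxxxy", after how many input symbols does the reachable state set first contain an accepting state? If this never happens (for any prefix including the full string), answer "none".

2

Start in {q0}.
Read 'x': q0→{q1}; now {q1}.
Read 'y': q1→{q0, q3}; now {q0, q3}.
None of the earlier sets intersect F, but {q0, q3} does.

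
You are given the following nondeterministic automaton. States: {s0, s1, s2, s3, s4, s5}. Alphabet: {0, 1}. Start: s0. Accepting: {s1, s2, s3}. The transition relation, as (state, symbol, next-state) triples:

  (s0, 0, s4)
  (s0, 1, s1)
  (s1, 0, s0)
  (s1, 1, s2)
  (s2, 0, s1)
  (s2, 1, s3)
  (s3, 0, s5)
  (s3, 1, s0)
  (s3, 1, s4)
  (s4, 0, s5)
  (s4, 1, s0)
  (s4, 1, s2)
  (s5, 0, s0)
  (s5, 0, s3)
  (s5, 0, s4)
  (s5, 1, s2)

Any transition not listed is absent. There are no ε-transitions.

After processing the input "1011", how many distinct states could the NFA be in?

1

Start in {s0}.
Read '1': s0→{s1}; now {s1}.
Read '0': s1→{s0}; now {s0}.
Read '1': s0→{s1}; now {s1}.
Read '1': s1→{s2}; now {s2}.
That set has 1 state.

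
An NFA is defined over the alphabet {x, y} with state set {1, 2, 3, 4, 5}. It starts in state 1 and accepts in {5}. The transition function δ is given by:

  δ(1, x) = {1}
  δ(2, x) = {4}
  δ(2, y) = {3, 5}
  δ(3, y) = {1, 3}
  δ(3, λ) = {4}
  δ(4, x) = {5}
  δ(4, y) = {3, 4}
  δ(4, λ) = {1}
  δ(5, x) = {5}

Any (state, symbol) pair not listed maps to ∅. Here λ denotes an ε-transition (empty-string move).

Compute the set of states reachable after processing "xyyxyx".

Start in {1}.
Read 'x': {1} → {1}.
Read 'y': {1} → ∅.
The set is empty and remains empty for the remaining 4 symbols.

∅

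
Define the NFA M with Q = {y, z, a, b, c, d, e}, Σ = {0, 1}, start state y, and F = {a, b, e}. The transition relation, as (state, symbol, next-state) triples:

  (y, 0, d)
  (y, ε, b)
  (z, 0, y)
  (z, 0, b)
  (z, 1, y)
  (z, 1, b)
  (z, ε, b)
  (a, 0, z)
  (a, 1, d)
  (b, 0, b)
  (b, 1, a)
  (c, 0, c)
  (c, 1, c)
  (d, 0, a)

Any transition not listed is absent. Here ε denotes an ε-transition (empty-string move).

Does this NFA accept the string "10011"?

Start: ε-closure({y}) = {y, b}.
Read '1': {y, b} → {a}.
Read '0': {a} → {z, b}.
Read '0': {z, b} → {y, b}.
Read '1': {y, b} → {a}.
Read '1': {a} → {d}.
The final set {d} contains no accepting state.

No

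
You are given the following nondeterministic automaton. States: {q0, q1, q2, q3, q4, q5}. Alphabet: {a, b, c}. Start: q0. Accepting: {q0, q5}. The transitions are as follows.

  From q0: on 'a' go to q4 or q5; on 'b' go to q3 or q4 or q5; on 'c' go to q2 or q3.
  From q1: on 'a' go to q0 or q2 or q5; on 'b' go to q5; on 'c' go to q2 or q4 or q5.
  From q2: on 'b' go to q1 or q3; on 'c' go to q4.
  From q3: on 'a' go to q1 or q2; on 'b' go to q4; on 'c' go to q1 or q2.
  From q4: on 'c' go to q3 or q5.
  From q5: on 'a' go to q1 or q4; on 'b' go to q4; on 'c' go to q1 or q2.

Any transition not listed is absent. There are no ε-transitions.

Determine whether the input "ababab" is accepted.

Start in {q0}.
Read 'a': q0→{q4, q5}; now {q4, q5}.
Read 'b': q4→∅, q5→{q4}; now {q4}.
Read 'a': q4→∅; now ∅.
The set is empty and remains empty for the remaining 3 symbols.
The final set ∅ contains no accepting state.

No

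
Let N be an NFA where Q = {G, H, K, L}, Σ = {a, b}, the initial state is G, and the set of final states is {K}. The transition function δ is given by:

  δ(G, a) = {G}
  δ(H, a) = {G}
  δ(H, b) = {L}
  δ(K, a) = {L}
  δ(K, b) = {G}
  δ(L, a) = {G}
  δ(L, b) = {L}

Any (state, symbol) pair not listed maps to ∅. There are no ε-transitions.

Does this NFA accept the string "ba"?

Start in {G}.
Read 'b': {G} → ∅.
The set is empty and remains empty for the remaining 1 symbol.
The final set ∅ contains no accepting state.

No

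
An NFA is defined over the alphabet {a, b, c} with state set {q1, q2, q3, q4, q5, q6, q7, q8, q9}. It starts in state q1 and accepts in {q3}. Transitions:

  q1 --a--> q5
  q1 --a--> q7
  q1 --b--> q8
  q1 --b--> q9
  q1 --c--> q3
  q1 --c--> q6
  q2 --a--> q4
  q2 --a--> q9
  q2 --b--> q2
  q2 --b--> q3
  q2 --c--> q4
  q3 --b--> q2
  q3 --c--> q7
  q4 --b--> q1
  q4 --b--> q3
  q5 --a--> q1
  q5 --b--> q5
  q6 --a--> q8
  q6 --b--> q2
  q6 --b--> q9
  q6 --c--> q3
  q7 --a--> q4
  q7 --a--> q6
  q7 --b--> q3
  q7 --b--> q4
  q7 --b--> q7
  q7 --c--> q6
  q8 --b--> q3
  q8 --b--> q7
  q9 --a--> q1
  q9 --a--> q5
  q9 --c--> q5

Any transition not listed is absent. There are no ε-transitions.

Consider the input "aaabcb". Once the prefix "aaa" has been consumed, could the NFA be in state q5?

Yes

Start in {q1}.
Read 'a': q1→{q5, q7}; now {q5, q7}.
Read 'a': q5→{q1}, q7→{q4, q6}; now {q1, q4, q6}.
Read 'a': q1→{q5, q7}, q4→∅, q6→{q8}; now {q5, q7, q8}.
State q5 is in {q5, q7, q8}.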